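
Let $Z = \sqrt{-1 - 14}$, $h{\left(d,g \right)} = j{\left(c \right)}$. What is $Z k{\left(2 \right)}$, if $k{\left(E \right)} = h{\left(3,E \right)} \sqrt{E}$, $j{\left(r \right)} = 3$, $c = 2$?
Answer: $3 i \sqrt{30} \approx 16.432 i$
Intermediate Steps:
$h{\left(d,g \right)} = 3$
$Z = i \sqrt{15}$ ($Z = \sqrt{-15} = i \sqrt{15} \approx 3.873 i$)
$k{\left(E \right)} = 3 \sqrt{E}$
$Z k{\left(2 \right)} = i \sqrt{15} \cdot 3 \sqrt{2} = 3 i \sqrt{30}$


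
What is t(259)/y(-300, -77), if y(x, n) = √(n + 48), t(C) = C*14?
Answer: -3626*I*√29/29 ≈ -673.33*I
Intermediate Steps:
t(C) = 14*C
y(x, n) = √(48 + n)
t(259)/y(-300, -77) = (14*259)/(√(48 - 77)) = 3626/(√(-29)) = 3626/((I*√29)) = 3626*(-I*√29/29) = -3626*I*√29/29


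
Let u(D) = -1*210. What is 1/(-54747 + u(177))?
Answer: -1/54957 ≈ -1.8196e-5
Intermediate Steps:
u(D) = -210
1/(-54747 + u(177)) = 1/(-54747 - 210) = 1/(-54957) = -1/54957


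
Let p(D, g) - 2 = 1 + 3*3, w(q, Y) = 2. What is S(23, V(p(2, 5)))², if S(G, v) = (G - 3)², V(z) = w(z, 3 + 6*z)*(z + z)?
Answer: 160000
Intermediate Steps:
p(D, g) = 12 (p(D, g) = 2 + (1 + 3*3) = 2 + (1 + 9) = 2 + 10 = 12)
V(z) = 4*z (V(z) = 2*(z + z) = 2*(2*z) = 4*z)
S(G, v) = (-3 + G)²
S(23, V(p(2, 5)))² = ((-3 + 23)²)² = (20²)² = 400² = 160000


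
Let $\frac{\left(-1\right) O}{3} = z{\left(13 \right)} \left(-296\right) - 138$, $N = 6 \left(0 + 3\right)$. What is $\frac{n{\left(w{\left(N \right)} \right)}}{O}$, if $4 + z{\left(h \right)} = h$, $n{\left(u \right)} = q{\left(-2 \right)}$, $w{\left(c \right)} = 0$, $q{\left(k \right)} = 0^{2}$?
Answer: $0$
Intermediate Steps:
$q{\left(k \right)} = 0$
$N = 18$ ($N = 6 \cdot 3 = 18$)
$n{\left(u \right)} = 0$
$z{\left(h \right)} = -4 + h$
$O = 8406$ ($O = - 3 \left(\left(-4 + 13\right) \left(-296\right) - 138\right) = - 3 \left(9 \left(-296\right) - 138\right) = - 3 \left(-2664 - 138\right) = \left(-3\right) \left(-2802\right) = 8406$)
$\frac{n{\left(w{\left(N \right)} \right)}}{O} = \frac{0}{8406} = 0 \cdot \frac{1}{8406} = 0$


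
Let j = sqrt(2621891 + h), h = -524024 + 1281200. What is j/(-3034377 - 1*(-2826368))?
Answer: -sqrt(3379067)/208009 ≈ -0.0088372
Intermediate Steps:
h = 757176
j = sqrt(3379067) (j = sqrt(2621891 + 757176) = sqrt(3379067) ≈ 1838.2)
j/(-3034377 - 1*(-2826368)) = sqrt(3379067)/(-3034377 - 1*(-2826368)) = sqrt(3379067)/(-3034377 + 2826368) = sqrt(3379067)/(-208009) = sqrt(3379067)*(-1/208009) = -sqrt(3379067)/208009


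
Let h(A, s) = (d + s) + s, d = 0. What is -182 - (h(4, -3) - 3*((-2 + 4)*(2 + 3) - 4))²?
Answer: -758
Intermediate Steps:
h(A, s) = 2*s (h(A, s) = (0 + s) + s = s + s = 2*s)
-182 - (h(4, -3) - 3*((-2 + 4)*(2 + 3) - 4))² = -182 - (2*(-3) - 3*((-2 + 4)*(2 + 3) - 4))² = -182 - (-6 - 3*(2*5 - 4))² = -182 - (-6 - 3*(10 - 4))² = -182 - (-6 - 3*6)² = -182 - (-6 - 18)² = -182 - 1*(-24)² = -182 - 1*576 = -182 - 576 = -758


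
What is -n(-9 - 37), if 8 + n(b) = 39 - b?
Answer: -77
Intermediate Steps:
n(b) = 31 - b (n(b) = -8 + (39 - b) = 31 - b)
-n(-9 - 37) = -(31 - (-9 - 37)) = -(31 - 1*(-46)) = -(31 + 46) = -1*77 = -77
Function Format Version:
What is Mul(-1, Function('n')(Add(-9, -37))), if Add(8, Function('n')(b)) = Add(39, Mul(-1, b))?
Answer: -77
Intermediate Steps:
Function('n')(b) = Add(31, Mul(-1, b)) (Function('n')(b) = Add(-8, Add(39, Mul(-1, b))) = Add(31, Mul(-1, b)))
Mul(-1, Function('n')(Add(-9, -37))) = Mul(-1, Add(31, Mul(-1, Add(-9, -37)))) = Mul(-1, Add(31, Mul(-1, -46))) = Mul(-1, Add(31, 46)) = Mul(-1, 77) = -77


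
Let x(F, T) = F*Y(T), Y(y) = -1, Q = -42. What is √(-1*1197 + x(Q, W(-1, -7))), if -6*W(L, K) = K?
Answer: I*√1155 ≈ 33.985*I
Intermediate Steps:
W(L, K) = -K/6
x(F, T) = -F (x(F, T) = F*(-1) = -F)
√(-1*1197 + x(Q, W(-1, -7))) = √(-1*1197 - 1*(-42)) = √(-1197 + 42) = √(-1155) = I*√1155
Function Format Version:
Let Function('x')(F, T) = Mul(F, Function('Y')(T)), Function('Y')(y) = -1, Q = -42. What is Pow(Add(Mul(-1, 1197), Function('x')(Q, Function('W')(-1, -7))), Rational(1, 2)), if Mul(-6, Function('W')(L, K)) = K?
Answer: Mul(I, Pow(1155, Rational(1, 2))) ≈ Mul(33.985, I)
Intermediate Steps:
Function('W')(L, K) = Mul(Rational(-1, 6), K)
Function('x')(F, T) = Mul(-1, F) (Function('x')(F, T) = Mul(F, -1) = Mul(-1, F))
Pow(Add(Mul(-1, 1197), Function('x')(Q, Function('W')(-1, -7))), Rational(1, 2)) = Pow(Add(Mul(-1, 1197), Mul(-1, -42)), Rational(1, 2)) = Pow(Add(-1197, 42), Rational(1, 2)) = Pow(-1155, Rational(1, 2)) = Mul(I, Pow(1155, Rational(1, 2)))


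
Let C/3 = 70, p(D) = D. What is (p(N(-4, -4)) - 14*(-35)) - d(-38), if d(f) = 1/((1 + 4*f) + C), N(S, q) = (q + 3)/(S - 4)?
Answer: 231331/472 ≈ 490.11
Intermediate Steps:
N(S, q) = (3 + q)/(-4 + S)
C = 210 (C = 3*70 = 210)
d(f) = 1/(211 + 4*f) (d(f) = 1/((1 + 4*f) + 210) = 1/(211 + 4*f))
(p(N(-4, -4)) - 14*(-35)) - d(-38) = ((3 - 4)/(-4 - 4) - 14*(-35)) - 1/(211 + 4*(-38)) = (-1/(-8) + 490) - 1/(211 - 152) = (-⅛*(-1) + 490) - 1/59 = (⅛ + 490) - 1*1/59 = 3921/8 - 1/59 = 231331/472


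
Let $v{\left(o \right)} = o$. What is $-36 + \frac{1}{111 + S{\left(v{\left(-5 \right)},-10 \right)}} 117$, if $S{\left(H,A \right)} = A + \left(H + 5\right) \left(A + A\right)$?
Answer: $- \frac{3519}{101} \approx -34.842$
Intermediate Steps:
$S{\left(H,A \right)} = A + 2 A \left(5 + H\right)$ ($S{\left(H,A \right)} = A + \left(5 + H\right) 2 A = A + 2 A \left(5 + H\right)$)
$-36 + \frac{1}{111 + S{\left(v{\left(-5 \right)},-10 \right)}} 117 = -36 + \frac{1}{111 - 10 \left(11 + 2 \left(-5\right)\right)} 117 = -36 + \frac{1}{111 - 10 \left(11 - 10\right)} 117 = -36 + \frac{1}{111 - 10} \cdot 117 = -36 + \frac{1}{101} \cdot 117 = -36 + \frac{117}{101} = - \frac{3519}{101}$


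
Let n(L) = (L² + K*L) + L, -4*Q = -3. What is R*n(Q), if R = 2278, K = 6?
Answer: 105927/8 ≈ 13241.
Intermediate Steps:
Q = ¾ (Q = -¼*(-3) = ¾ ≈ 0.75000)
n(L) = L² + 7*L (n(L) = (L² + 6*L) + L = L² + 7*L)
R*n(Q) = 2278*(3*(7 + ¾)/4) = 2278*((¾)*(31/4)) = 2278*(93/16) = 105927/8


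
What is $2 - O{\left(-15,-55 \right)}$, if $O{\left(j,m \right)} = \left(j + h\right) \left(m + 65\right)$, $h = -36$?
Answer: $512$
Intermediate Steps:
$O{\left(j,m \right)} = \left(-36 + j\right) \left(65 + m\right)$ ($O{\left(j,m \right)} = \left(j - 36\right) \left(m + 65\right) = \left(-36 + j\right) \left(65 + m\right)$)
$2 - O{\left(-15,-55 \right)} = 2 - \left(-2340 - -1980 + 65 \left(-15\right) - -825\right) = 2 - \left(-2340 + 1980 - 975 + 825\right) = 2 - -510 = 2 + 510 = 512$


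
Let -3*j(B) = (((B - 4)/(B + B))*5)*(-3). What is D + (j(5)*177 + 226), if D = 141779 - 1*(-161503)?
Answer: 607193/2 ≈ 3.0360e+5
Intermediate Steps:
D = 303282 (D = 141779 + 161503 = 303282)
j(B) = 5*(-4 + B)/(2*B) (j(B) = -((B - 4)/(B + B))*5*(-3)/3 = -((-4 + B)/((2*B)))*5*(-3)/3 = -((-4 + B)*(1/(2*B)))*5*(-3)/3 = -((-4 + B)/(2*B))*5*(-3)/3 = -5*(-4 + B)/(2*B)*(-3)/3 = -(-5)*(-4 + B)/(2*B) = 5*(-4 + B)/(2*B))
D + (j(5)*177 + 226) = 303282 + ((5/2 - 10/5)*177 + 226) = 303282 + ((5/2 - 10*1/5)*177 + 226) = 303282 + ((5/2 - 2)*177 + 226) = 303282 + ((1/2)*177 + 226) = 303282 + (177/2 + 226) = 303282 + 629/2 = 607193/2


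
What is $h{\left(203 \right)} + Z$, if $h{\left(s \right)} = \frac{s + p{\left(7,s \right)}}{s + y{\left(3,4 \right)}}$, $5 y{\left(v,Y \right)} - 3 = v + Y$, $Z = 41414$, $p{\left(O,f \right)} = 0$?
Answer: $\frac{8490073}{205} \approx 41415.0$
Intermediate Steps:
$y{\left(v,Y \right)} = \frac{3}{5} + \frac{Y}{5} + \frac{v}{5}$ ($y{\left(v,Y \right)} = \frac{3}{5} + \frac{v + Y}{5} = \frac{3}{5} + \frac{Y + v}{5} = \frac{3}{5} + \left(\frac{Y}{5} + \frac{v}{5}\right) = \frac{3}{5} + \frac{Y}{5} + \frac{v}{5}$)
$h{\left(s \right)} = \frac{s}{2 + s}$ ($h{\left(s \right)} = \frac{s + 0}{s + \left(\frac{3}{5} + \frac{1}{5} \cdot 4 + \frac{1}{5} \cdot 3\right)} = \frac{s}{s + \left(\frac{3}{5} + \frac{4}{5} + \frac{3}{5}\right)} = \frac{s}{s + 2} = \frac{s}{2 + s}$)
$h{\left(203 \right)} + Z = \frac{203}{2 + 203} + 41414 = \frac{203}{205} + 41414 = \frac{8490073}{205}$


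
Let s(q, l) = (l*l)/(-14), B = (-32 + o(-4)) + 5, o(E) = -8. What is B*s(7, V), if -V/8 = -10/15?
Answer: 640/9 ≈ 71.111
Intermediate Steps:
V = 16/3 (V = -(-80)/15 = -8*(-2/3) = 16/3 ≈ 5.3333)
B = -35 (B = (-32 - 8) + 5 = -40 + 5 = -35)
s(q, l) = -l**2/14 (s(q, l) = l**2*(-1/14) = -l**2/14)
B*s(7, V) = -(-5)*(16/3)**2/2 = -(-5)*256/(2*9) = -35*(-128/63) = 640/9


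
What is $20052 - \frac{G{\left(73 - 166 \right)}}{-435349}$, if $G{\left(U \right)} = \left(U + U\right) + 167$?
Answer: $\frac{8729618129}{435349} \approx 20052.0$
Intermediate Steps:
$G{\left(U \right)} = 167 + 2 U$ ($G{\left(U \right)} = 2 U + 167 = 167 + 2 U$)
$20052 - \frac{G{\left(73 - 166 \right)}}{-435349} = 20052 - \frac{167 + 2 \left(73 - 166\right)}{-435349} = 20052 - \left(167 + 2 \left(-93\right)\right) \left(- \frac{1}{435349}\right) = 20052 - \left(167 - 186\right) \left(- \frac{1}{435349}\right) = 20052 - \left(-19\right) \left(- \frac{1}{435349}\right) = 20052 - \frac{19}{435349} = \frac{8729618129}{435349}$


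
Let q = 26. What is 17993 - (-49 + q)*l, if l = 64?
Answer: 19465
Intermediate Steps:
17993 - (-49 + q)*l = 17993 - (-49 + 26)*64 = 17993 - (-23)*64 = 17993 - 1*(-1472) = 17993 + 1472 = 19465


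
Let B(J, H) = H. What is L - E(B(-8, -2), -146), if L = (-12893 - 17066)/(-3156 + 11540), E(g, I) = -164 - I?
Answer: 120953/8384 ≈ 14.427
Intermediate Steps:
L = -29959/8384 ≈ -3.5734
L - E(B(-8, -2), -146) = -29959/8384 - (-164 - 1*(-146)) = -29959/8384 - (-164 + 146) = -29959/8384 - 1*(-18) = -29959/8384 + 18 = 120953/8384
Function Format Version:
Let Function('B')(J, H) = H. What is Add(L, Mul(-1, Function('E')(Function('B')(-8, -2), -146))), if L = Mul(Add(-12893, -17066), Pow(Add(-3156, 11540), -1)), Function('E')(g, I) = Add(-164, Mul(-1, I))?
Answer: Rational(120953, 8384) ≈ 14.427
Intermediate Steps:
L = Rational(-29959, 8384) (L = Mul(-29959, Pow(8384, -1)) = Mul(-29959, Rational(1, 8384)) = Rational(-29959, 8384) ≈ -3.5734)
Add(L, Mul(-1, Function('E')(Function('B')(-8, -2), -146))) = Add(Rational(-29959, 8384), Mul(-1, Add(-164, Mul(-1, -146)))) = Add(Rational(-29959, 8384), Mul(-1, Add(-164, 146))) = Add(Rational(-29959, 8384), Mul(-1, -18)) = Add(Rational(-29959, 8384), 18) = Rational(120953, 8384)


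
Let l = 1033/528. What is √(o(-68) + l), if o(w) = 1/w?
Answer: √9777669/2244 ≈ 1.3935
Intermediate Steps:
l = 1033/528 (l = 1033*(1/528) = 1033/528 ≈ 1.9564)
√(o(-68) + l) = √(1/(-68) + 1033/528) = √(-1/68 + 1033/528) = √(17429/8976) = √9777669/2244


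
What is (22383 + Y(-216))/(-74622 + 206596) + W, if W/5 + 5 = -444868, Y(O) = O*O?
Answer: -293558277471/131974 ≈ -2.2244e+6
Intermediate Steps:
Y(O) = O²
W = -2224365 (W = -25 + 5*(-444868) = -25 - 2224340 = -2224365)
(22383 + Y(-216))/(-74622 + 206596) + W = (22383 + (-216)²)/(-74622 + 206596) - 2224365 = (22383 + 46656)/131974 - 2224365 = 69039*(1/131974) - 2224365 = 69039/131974 - 2224365 = -293558277471/131974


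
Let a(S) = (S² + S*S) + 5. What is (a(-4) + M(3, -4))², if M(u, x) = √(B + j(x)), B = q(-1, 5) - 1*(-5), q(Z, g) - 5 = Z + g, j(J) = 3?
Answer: (37 + √17)² ≈ 1691.1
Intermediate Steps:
q(Z, g) = 5 + Z + g (q(Z, g) = 5 + (Z + g) = 5 + Z + g)
a(S) = 5 + 2*S² (a(S) = (S² + S²) + 5 = 2*S² + 5 = 5 + 2*S²)
B = 14 (B = (5 - 1 + 5) - 1*(-5) = 9 + 5 = 14)
M(u, x) = √17 (M(u, x) = √(14 + 3) = √17)
(a(-4) + M(3, -4))² = ((5 + 2*(-4)²) + √17)² = ((5 + 2*16) + √17)² = ((5 + 32) + √17)² = (37 + √17)²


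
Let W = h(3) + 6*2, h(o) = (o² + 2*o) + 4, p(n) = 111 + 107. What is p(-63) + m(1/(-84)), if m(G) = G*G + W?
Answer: 1756945/7056 ≈ 249.00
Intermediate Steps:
p(n) = 218
h(o) = 4 + o² + 2*o
W = 31 (W = (4 + 3² + 2*3) + 6*2 = (4 + 9 + 6) + 12 = 19 + 12 = 31)
m(G) = 31 + G² (m(G) = G*G + 31 = G² + 31 = 31 + G²)
p(-63) + m(1/(-84)) = 218 + (31 + (1/(-84))²) = 218 + (31 + (-1/84)²) = 218 + (31 + 1/7056) = 218 + 218737/7056 = 1756945/7056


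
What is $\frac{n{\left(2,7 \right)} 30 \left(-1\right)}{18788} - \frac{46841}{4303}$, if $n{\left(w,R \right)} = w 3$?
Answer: $- \frac{220205812}{20211191} \approx -10.895$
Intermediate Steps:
$n{\left(w,R \right)} = 3 w$
$\frac{n{\left(2,7 \right)} 30 \left(-1\right)}{18788} - \frac{46841}{4303} = \frac{3 \cdot 2 \cdot 30 \left(-1\right)}{18788} - \frac{46841}{4303} = 6 \cdot 30 \left(-1\right) \frac{1}{18788} - \frac{46841}{4303} = 180 \left(-1\right) \frac{1}{18788} - \frac{46841}{4303} = \left(-180\right) \frac{1}{18788} - \frac{46841}{4303} = - \frac{45}{4697} - \frac{46841}{4303} = - \frac{220205812}{20211191}$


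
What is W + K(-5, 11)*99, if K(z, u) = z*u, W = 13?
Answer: -5432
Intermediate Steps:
K(z, u) = u*z
W + K(-5, 11)*99 = 13 + (11*(-5))*99 = 13 - 55*99 = 13 - 5445 = -5432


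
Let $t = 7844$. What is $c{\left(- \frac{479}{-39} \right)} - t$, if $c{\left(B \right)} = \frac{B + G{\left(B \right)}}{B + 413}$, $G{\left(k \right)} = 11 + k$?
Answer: $- \frac{130099197}{16586} \approx -7843.9$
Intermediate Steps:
$c{\left(B \right)} = \frac{11 + 2 B}{413 + B}$ ($c{\left(B \right)} = \frac{B + \left(11 + B\right)}{B + 413} = \frac{11 + 2 B}{413 + B}$)
$c{\left(- \frac{479}{-39} \right)} - t = \frac{11 + 2 \left(- \frac{479}{-39}\right)}{413 - \frac{479}{-39}} - 7844 = \frac{11 + 2 \left(\left(-479\right) \left(- \frac{1}{39}\right)\right)}{413 - - \frac{479}{39}} - 7844 = \frac{11 + 2 \cdot \frac{479}{39}}{413 + \frac{479}{39}} - 7844 = \frac{11 + \frac{958}{39}}{\frac{16586}{39}} - 7844 = \frac{39}{16586} \cdot \frac{1387}{39} - 7844 = \frac{1387}{16586} - 7844 = - \frac{130099197}{16586}$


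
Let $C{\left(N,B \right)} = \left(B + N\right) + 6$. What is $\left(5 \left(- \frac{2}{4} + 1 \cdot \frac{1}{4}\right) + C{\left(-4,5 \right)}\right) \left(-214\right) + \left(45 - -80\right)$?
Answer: $- \frac{2211}{2} \approx -1105.5$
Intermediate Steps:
$C{\left(N,B \right)} = 6 + B + N$
$\left(5 \left(- \frac{2}{4} + 1 \cdot \frac{1}{4}\right) + C{\left(-4,5 \right)}\right) \left(-214\right) + \left(45 - -80\right) = \left(5 \left(- \frac{2}{4} + 1 \cdot \frac{1}{4}\right) + \left(6 + 5 - 4\right)\right) \left(-214\right) + \left(45 - -80\right) = \left(5 \left(\left(-2\right) \frac{1}{4} + 1 \cdot \frac{1}{4}\right) + 7\right) \left(-214\right) + \left(45 + 80\right) = \left(5 \left(- \frac{1}{2} + \frac{1}{4}\right) + 7\right) \left(-214\right) + 125 = \left(5 \left(- \frac{1}{4}\right) + 7\right) \left(-214\right) + 125 = \left(- \frac{5}{4} + 7\right) \left(-214\right) + 125 = \frac{23}{4} \left(-214\right) + 125 = - \frac{2461}{2} + 125 = - \frac{2211}{2}$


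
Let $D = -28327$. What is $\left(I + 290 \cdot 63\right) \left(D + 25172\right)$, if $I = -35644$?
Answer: $54814970$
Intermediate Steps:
$\left(I + 290 \cdot 63\right) \left(D + 25172\right) = \left(-35644 + 290 \cdot 63\right) \left(-28327 + 25172\right) = \left(-35644 + 18270\right) \left(-3155\right) = \left(-17374\right) \left(-3155\right) = 54814970$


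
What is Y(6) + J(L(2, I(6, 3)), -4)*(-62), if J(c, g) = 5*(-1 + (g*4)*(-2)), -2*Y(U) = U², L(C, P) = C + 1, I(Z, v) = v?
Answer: -9628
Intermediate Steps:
L(C, P) = 1 + C
Y(U) = -U²/2
J(c, g) = -5 - 40*g (J(c, g) = 5*(-1 + (4*g)*(-2)) = 5*(-1 - 8*g) = -5 - 40*g)
Y(6) + J(L(2, I(6, 3)), -4)*(-62) = -½*6² + (-5 - 40*(-4))*(-62) = -½*36 + (-5 + 160)*(-62) = -18 + 155*(-62) = -18 - 9610 = -9628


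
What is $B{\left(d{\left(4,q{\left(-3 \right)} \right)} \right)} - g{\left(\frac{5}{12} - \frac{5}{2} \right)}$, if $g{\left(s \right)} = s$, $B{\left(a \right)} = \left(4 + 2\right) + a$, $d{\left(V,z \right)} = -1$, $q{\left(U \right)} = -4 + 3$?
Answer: $\frac{85}{12} \approx 7.0833$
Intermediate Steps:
$q{\left(U \right)} = -1$
$B{\left(a \right)} = 6 + a$
$B{\left(d{\left(4,q{\left(-3 \right)} \right)} \right)} - g{\left(\frac{5}{12} - \frac{5}{2} \right)} = \left(6 - 1\right) - \left(\frac{5}{12} - \frac{5}{2}\right) = 5 - \left(5 \cdot \frac{1}{12} - \frac{5}{2}\right) = 5 - \left(\frac{5}{12} - \frac{5}{2}\right) = 5 - - \frac{25}{12} = 5 + \frac{25}{12} = \frac{85}{12}$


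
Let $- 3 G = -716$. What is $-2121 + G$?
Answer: $- \frac{5647}{3} \approx -1882.3$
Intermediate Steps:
$G = \frac{716}{3}$ ($G = \left(- \frac{1}{3}\right) \left(-716\right) = \frac{716}{3} \approx 238.67$)
$-2121 + G = -2121 + \frac{716}{3} = - \frac{5647}{3}$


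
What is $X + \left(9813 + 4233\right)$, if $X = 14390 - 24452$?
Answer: $3984$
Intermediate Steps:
$X = -10062$
$X + \left(9813 + 4233\right) = -10062 + \left(9813 + 4233\right) = -10062 + 14046 = 3984$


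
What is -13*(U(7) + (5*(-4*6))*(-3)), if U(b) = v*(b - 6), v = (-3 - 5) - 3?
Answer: -4537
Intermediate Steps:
v = -11 (v = -8 - 3 = -11)
U(b) = 66 - 11*b (U(b) = -11*(b - 6) = -11*(-6 + b) = 66 - 11*b)
-13*(U(7) + (5*(-4*6))*(-3)) = -13*((66 - 11*7) + (5*(-4*6))*(-3)) = -13*((66 - 77) + (5*(-24))*(-3)) = -13*(-11 - 120*(-3)) = -13*(-11 + 360) = -13*349 = -4537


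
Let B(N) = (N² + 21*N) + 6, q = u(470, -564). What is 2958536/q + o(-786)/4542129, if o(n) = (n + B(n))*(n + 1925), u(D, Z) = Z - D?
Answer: -2121802653814/782760231 ≈ -2710.7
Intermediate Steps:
q = -1034 (q = -564 - 1*470 = -564 - 470 = -1034)
B(N) = 6 + N² + 21*N
o(n) = (1925 + n)*(6 + n² + 22*n) (o(n) = (n + (6 + n² + 21*n))*(n + 1925) = (6 + n² + 22*n)*(1925 + n) = (1925 + n)*(6 + n² + 22*n))
2958536/q + o(-786)/4542129 = 2958536/(-1034) + (11550 + (-786)³ + 1947*(-786)² + 42356*(-786))/4542129 = 2958536*(-1/1034) + (11550 - 485587656 + 1947*617796 - 33291816)*(1/4542129) = -1479268/517 + (11550 - 485587656 + 1202848812 - 33291816)*(1/4542129) = -1479268/517 + 683980890*(1/4542129) = -1479268/517 + 227993630/1514043 = -2121802653814/782760231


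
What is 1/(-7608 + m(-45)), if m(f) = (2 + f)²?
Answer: -1/5759 ≈ -0.00017364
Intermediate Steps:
1/(-7608 + m(-45)) = 1/(-7608 + (2 - 45)²) = 1/(-7608 + (-43)²) = 1/(-7608 + 1849) = 1/(-5759) = -1/5759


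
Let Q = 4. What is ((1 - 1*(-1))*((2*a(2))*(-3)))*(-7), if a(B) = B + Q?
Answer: 504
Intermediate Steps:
a(B) = 4 + B (a(B) = B + 4 = 4 + B)
((1 - 1*(-1))*((2*a(2))*(-3)))*(-7) = ((1 - 1*(-1))*((2*(4 + 2))*(-3)))*(-7) = ((1 + 1)*((2*6)*(-3)))*(-7) = (2*(12*(-3)))*(-7) = (2*(-36))*(-7) = -72*(-7) = 504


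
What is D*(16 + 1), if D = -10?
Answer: -170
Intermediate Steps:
D*(16 + 1) = -10*(16 + 1) = -10*17 = -170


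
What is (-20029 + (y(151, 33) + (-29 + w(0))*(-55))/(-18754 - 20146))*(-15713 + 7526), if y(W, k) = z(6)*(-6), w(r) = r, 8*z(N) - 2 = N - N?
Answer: 12757469601369/77800 ≈ 1.6398e+8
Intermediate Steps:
z(N) = 1/4 (z(N) = 1/4 + (N - N)/8 = 1/4 + (1/8)*0 = 1/4 + 0 = 1/4)
y(W, k) = -3/2 (y(W, k) = (1/4)*(-6) = -3/2)
(-20029 + (y(151, 33) + (-29 + w(0))*(-55))/(-18754 - 20146))*(-15713 + 7526) = (-20029 + (-3/2 + (-29 + 0)*(-55))/(-18754 - 20146))*(-15713 + 7526) = (-20029 + (-3/2 - 29*(-55))/(-38900))*(-8187) = (-20029 + (-3/2 + 1595)*(-1/38900))*(-8187) = (-20029 + (3187/2)*(-1/38900))*(-8187) = (-20029 - 3187/77800)*(-8187) = -1558259387/77800*(-8187) = 12757469601369/77800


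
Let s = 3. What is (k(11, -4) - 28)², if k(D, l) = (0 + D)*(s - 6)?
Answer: 3721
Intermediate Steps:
k(D, l) = -3*D (k(D, l) = (0 + D)*(3 - 6) = D*(-3) = -3*D)
(k(11, -4) - 28)² = (-3*11 - 28)² = (-33 - 28)² = (-61)² = 3721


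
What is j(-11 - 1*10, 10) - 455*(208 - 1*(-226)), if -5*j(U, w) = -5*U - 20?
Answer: -197487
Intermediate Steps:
j(U, w) = 4 + U (j(U, w) = -(-5*U - 20)/5 = -(-20 - 5*U)/5 = 4 + U)
j(-11 - 1*10, 10) - 455*(208 - 1*(-226)) = (4 + (-11 - 1*10)) - 455*(208 - 1*(-226)) = (4 + (-11 - 10)) - 455*(208 + 226) = (4 - 21) - 455*434 = -17 - 197470 = -197487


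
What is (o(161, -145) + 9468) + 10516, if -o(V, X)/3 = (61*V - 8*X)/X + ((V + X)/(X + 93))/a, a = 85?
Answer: 647668031/32045 ≈ 20211.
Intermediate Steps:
o(V, X) = -3*(-8*X + 61*V)/X - 3*(V + X)/(85*(93 + X)) (o(V, X) = -3*((61*V - 8*X)/X + ((V + X)/(X + 93))/85) = -3*((-8*X + 61*V)/X + ((V + X)/(93 + X))*(1/85)) = -3*((-8*X + 61*V)/X + (V + X)/(85*(93 + X))) = -3*(-8*X + 61*V)/X - 3*(V + X)/(85*(93 + X)))
(o(161, -145) + 9468) + 10516 = ((3/85)*(-482205*161 + 679*(-145)² + 63240*(-145) - 5186*161*(-145))/(-145*(93 - 145)) + 9468) + 10516 = ((3/85)*(-1/145)*(-77635005 + 679*21025 - 9169800 + 121067170)/(-52) + 9468) + 10516 = ((3/85)*(-1/145)*(-1/52)*(-77635005 + 14275975 - 9169800 + 121067170) + 9468) + 10516 = ((3/85)*(-1/145)*(-1/52)*48538340 + 9468) + 10516 = (7280751/32045 + 9468) + 10516 = 310682811/32045 + 10516 = 647668031/32045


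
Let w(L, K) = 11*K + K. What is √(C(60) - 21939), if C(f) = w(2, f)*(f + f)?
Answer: √64461 ≈ 253.89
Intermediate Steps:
w(L, K) = 12*K
C(f) = 24*f² (C(f) = (12*f)*(f + f) = (12*f)*(2*f) = 24*f²)
√(C(60) - 21939) = √(24*60² - 21939) = √(24*3600 - 21939) = √(86400 - 21939) = √64461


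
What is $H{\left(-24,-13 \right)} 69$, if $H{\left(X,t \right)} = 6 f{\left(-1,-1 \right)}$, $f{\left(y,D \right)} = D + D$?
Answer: $-828$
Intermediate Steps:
$f{\left(y,D \right)} = 2 D$
$H{\left(X,t \right)} = -12$ ($H{\left(X,t \right)} = 6 \cdot 2 \left(-1\right) = 6 \left(-2\right) = -12$)
$H{\left(-24,-13 \right)} 69 = \left(-12\right) 69 = -828$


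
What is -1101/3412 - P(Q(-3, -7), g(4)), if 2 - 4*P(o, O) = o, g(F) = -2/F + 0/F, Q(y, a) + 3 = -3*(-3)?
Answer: 2311/3412 ≈ 0.67732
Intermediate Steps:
Q(y, a) = 6 (Q(y, a) = -3 - 3*(-3) = -3 + 9 = 6)
g(F) = -2/F (g(F) = -2/F + 0 = -2/F)
P(o, O) = 1/2 - o/4
-1101/3412 - P(Q(-3, -7), g(4)) = -1101/3412 - (1/2 - 1/4*6) = -1101*1/3412 - (1/2 - 3/2) = -1101/3412 - 1*(-1) = -1101/3412 + 1 = 2311/3412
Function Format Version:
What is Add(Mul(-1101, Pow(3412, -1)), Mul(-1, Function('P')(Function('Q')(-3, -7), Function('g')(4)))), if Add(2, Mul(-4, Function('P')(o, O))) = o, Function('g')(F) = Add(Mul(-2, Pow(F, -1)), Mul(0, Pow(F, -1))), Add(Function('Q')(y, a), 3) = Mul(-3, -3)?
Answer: Rational(2311, 3412) ≈ 0.67732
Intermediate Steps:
Function('Q')(y, a) = 6 (Function('Q')(y, a) = Add(-3, Mul(-3, -3)) = Add(-3, 9) = 6)
Function('g')(F) = Mul(-2, Pow(F, -1)) (Function('g')(F) = Add(Mul(-2, Pow(F, -1)), 0) = Mul(-2, Pow(F, -1)))
Function('P')(o, O) = Add(Rational(1, 2), Mul(Rational(-1, 4), o))
Add(Mul(-1101, Pow(3412, -1)), Mul(-1, Function('P')(Function('Q')(-3, -7), Function('g')(4)))) = Add(Mul(-1101, Pow(3412, -1)), Mul(-1, Add(Rational(1, 2), Mul(Rational(-1, 4), 6)))) = Add(Mul(-1101, Rational(1, 3412)), Mul(-1, Add(Rational(1, 2), Rational(-3, 2)))) = Add(Rational(-1101, 3412), Mul(-1, -1)) = Add(Rational(-1101, 3412), 1) = Rational(2311, 3412)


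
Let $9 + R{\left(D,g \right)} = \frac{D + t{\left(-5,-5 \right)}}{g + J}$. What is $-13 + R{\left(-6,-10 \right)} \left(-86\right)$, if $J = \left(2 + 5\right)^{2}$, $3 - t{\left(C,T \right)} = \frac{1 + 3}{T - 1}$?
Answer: $\frac{89639}{117} \approx 766.15$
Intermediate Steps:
$t{\left(C,T \right)} = 3 - \frac{4}{-1 + T}$ ($t{\left(C,T \right)} = 3 - \frac{1 + 3}{T - 1} = 3 - \frac{4}{-1 + T}$)
$J = 49$ ($J = 7^{2} = 49$)
$R{\left(D,g \right)} = -9 + \frac{\frac{11}{3} + D}{49 + g}$ ($R{\left(D,g \right)} = -9 + \frac{D + \frac{-7 + 3 \left(-5\right)}{-1 - 5}}{g + 49} = -9 + \frac{D + \frac{-7 - 15}{-6}}{49 + g} = -9 + \frac{D - - \frac{11}{3}}{49 + g} = -9 + \frac{D + \frac{11}{3}}{49 + g} = -9 + \frac{\frac{11}{3} + D}{49 + g}$)
$-13 + R{\left(-6,-10 \right)} \left(-86\right) = -13 + \frac{- \frac{1312}{3} - 6 - -90}{49 - 10} \left(-86\right) = -13 + \frac{- \frac{1312}{3} - 6 + 90}{39} \left(-86\right) = -13 + \frac{1}{39} \left(- \frac{1060}{3}\right) \left(-86\right) = -13 - - \frac{91160}{117} = -13 + \frac{91160}{117} = \frac{89639}{117}$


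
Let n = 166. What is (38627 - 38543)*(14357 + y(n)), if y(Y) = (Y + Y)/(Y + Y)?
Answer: 1206072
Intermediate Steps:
y(Y) = 1 (y(Y) = (2*Y)/((2*Y)) = (2*Y)*(1/(2*Y)) = 1)
(38627 - 38543)*(14357 + y(n)) = (38627 - 38543)*(14357 + 1) = 84*14358 = 1206072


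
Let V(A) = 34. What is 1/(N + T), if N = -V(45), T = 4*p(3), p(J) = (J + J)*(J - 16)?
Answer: -1/346 ≈ -0.0028902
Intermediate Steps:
p(J) = 2*J*(-16 + J) (p(J) = (2*J)*(-16 + J) = 2*J*(-16 + J))
T = -312 (T = 4*(2*3*(-16 + 3)) = 4*(2*3*(-13)) = 4*(-78) = -312)
N = -34 (N = -1*34 = -34)
1/(N + T) = 1/(-34 - 312) = 1/(-346) = -1/346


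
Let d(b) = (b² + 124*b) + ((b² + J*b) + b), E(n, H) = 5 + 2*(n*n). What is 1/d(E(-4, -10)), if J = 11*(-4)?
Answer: 1/5735 ≈ 0.00017437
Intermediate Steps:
J = -44
E(n, H) = 5 + 2*n²
d(b) = 2*b² + 81*b (d(b) = (b² + 124*b) + ((b² - 44*b) + b) = (b² + 124*b) + (b² - 43*b) = 2*b² + 81*b)
1/d(E(-4, -10)) = 1/((5 + 2*(-4)²)*(81 + 2*(5 + 2*(-4)²))) = 1/((5 + 2*16)*(81 + 2*(5 + 2*16))) = 1/((5 + 32)*(81 + 2*(5 + 32))) = 1/(37*(81 + 2*37)) = 1/(37*(81 + 74)) = 1/(37*155) = 1/5735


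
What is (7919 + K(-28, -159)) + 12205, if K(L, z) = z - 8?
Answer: 19957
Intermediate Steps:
K(L, z) = -8 + z
(7919 + K(-28, -159)) + 12205 = (7919 + (-8 - 159)) + 12205 = (7919 - 167) + 12205 = 7752 + 12205 = 19957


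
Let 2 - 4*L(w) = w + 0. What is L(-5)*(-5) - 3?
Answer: -47/4 ≈ -11.750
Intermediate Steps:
L(w) = ½ - w/4 (L(w) = ½ - (w + 0)/4 = ½ - w/4)
L(-5)*(-5) - 3 = (½ - ¼*(-5))*(-5) - 3 = (½ + 5/4)*(-5) - 3 = (7/4)*(-5) - 3 = -35/4 - 3 = -47/4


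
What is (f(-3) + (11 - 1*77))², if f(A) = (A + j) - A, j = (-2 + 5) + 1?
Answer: 3844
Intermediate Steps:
j = 4 (j = 3 + 1 = 4)
f(A) = 4 (f(A) = (A + 4) - A = (4 + A) - A = 4)
(f(-3) + (11 - 1*77))² = (4 + (11 - 1*77))² = (4 + (11 - 77))² = (4 - 66)² = (-62)² = 3844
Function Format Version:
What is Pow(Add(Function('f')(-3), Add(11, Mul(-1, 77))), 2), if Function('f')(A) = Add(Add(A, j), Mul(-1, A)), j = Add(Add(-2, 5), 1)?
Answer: 3844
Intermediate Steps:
j = 4 (j = Add(3, 1) = 4)
Function('f')(A) = 4 (Function('f')(A) = Add(Add(A, 4), Mul(-1, A)) = Add(Add(4, A), Mul(-1, A)) = 4)
Pow(Add(Function('f')(-3), Add(11, Mul(-1, 77))), 2) = Pow(Add(4, Add(11, Mul(-1, 77))), 2) = Pow(Add(4, Add(11, -77)), 2) = Pow(Add(4, -66), 2) = Pow(-62, 2) = 3844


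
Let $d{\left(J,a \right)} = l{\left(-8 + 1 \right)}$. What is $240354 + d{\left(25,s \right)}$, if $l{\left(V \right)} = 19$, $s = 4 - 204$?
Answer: $240373$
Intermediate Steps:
$s = -200$ ($s = 4 - 204 = -200$)
$d{\left(J,a \right)} = 19$
$240354 + d{\left(25,s \right)} = 240354 + 19 = 240373$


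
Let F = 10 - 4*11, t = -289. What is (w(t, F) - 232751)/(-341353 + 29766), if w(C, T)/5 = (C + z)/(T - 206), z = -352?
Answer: 11171407/14956176 ≈ 0.74694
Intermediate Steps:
F = -34 (F = 10 - 44 = -34)
w(C, T) = 5*(-352 + C)/(-206 + T) (w(C, T) = 5*((C - 352)/(T - 206)) = 5*((-352 + C)/(-206 + T)) = 5*(-352 + C)/(-206 + T))
(w(t, F) - 232751)/(-341353 + 29766) = (5*(-352 - 289)/(-206 - 34) - 232751)/(-341353 + 29766) = (5*(-641)/(-240) - 232751)/(-311587) = (5*(-1/240)*(-641) - 232751)*(-1/311587) = (641/48 - 232751)*(-1/311587) = -11171407/48*(-1/311587) = 11171407/14956176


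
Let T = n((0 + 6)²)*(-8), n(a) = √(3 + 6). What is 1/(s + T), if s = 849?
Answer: 1/825 ≈ 0.0012121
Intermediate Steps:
n(a) = 3 (n(a) = √9 = 3)
T = -24 (T = 3*(-8) = -24)
1/(s + T) = 1/(849 - 24) = 1/825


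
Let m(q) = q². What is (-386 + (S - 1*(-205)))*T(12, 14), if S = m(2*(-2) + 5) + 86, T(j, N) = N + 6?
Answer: -1880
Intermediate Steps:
T(j, N) = 6 + N
S = 87 (S = (2*(-2) + 5)² + 86 = (-4 + 5)² + 86 = 1² + 86 = 1 + 86 = 87)
(-386 + (S - 1*(-205)))*T(12, 14) = (-386 + (87 - 1*(-205)))*(6 + 14) = (-386 + (87 + 205))*20 = (-386 + 292)*20 = -94*20 = -1880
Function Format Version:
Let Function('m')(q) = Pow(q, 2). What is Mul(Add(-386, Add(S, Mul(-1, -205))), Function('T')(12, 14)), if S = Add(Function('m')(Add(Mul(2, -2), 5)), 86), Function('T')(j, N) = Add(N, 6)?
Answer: -1880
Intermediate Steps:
Function('T')(j, N) = Add(6, N)
S = 87 (S = Add(Pow(Add(Mul(2, -2), 5), 2), 86) = Add(Pow(Add(-4, 5), 2), 86) = Add(Pow(1, 2), 86) = Add(1, 86) = 87)
Mul(Add(-386, Add(S, Mul(-1, -205))), Function('T')(12, 14)) = Mul(Add(-386, Add(87, Mul(-1, -205))), Add(6, 14)) = Mul(Add(-386, Add(87, 205)), 20) = Mul(Add(-386, 292), 20) = Mul(-94, 20) = -1880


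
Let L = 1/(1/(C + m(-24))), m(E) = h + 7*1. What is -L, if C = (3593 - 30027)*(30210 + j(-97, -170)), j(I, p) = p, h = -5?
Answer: 794077358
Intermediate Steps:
m(E) = 2 (m(E) = -5 + 7*1 = -5 + 7 = 2)
C = -794077360 (C = (3593 - 30027)*(30210 - 170) = -26434*30040 = -794077360)
L = -794077358 (L = 1/(1/(-794077360 + 2)) = 1/(1/(-794077358)) = 1/(-1/794077358) = -794077358)
-L = -1*(-794077358) = 794077358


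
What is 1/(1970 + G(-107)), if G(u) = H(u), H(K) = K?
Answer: 1/1863 ≈ 0.00053677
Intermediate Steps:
G(u) = u
1/(1970 + G(-107)) = 1/(1970 - 107) = 1/1863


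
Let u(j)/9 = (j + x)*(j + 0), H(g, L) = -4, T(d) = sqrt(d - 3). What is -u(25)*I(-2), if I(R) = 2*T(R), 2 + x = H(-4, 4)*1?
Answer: -8550*I*sqrt(5) ≈ -19118.0*I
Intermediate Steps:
T(d) = sqrt(-3 + d)
x = -6 (x = -2 - 4*1 = -2 - 4 = -6)
I(R) = 2*sqrt(-3 + R)
u(j) = 9*j*(-6 + j) (u(j) = 9*((j - 6)*(j + 0)) = 9*((-6 + j)*j) = 9*(j*(-6 + j)) = 9*j*(-6 + j))
-u(25)*I(-2) = -9*25*(-6 + 25)*2*sqrt(-3 - 2) = -9*25*19*2*sqrt(-5) = -4275*2*(I*sqrt(5)) = -4275*2*I*sqrt(5) = -8550*I*sqrt(5)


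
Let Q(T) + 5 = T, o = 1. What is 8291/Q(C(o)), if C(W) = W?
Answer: -8291/4 ≈ -2072.8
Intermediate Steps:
Q(T) = -5 + T
8291/Q(C(o)) = 8291/(-5 + 1) = 8291/(-4) = 8291*(-¼) = -8291/4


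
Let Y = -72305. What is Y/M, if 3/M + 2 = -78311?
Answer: 5662421465/3 ≈ 1.8875e+9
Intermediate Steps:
M = -3/78313 (M = 3/(-2 - 78311) = 3/(-78313) = 3*(-1/78313) = -3/78313 ≈ -3.8308e-5)
Y/M = -72305/(-3/78313) = -72305*(-78313/3) = 5662421465/3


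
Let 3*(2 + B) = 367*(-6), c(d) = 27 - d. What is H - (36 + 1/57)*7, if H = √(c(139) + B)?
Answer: -14371/57 + 4*I*√53 ≈ -252.12 + 29.12*I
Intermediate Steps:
B = -736 (B = -2 + (367*(-6))/3 = -2 + (⅓)*(-2202) = -2 - 734 = -736)
H = 4*I*√53 (H = √((27 - 1*139) - 736) = √((27 - 139) - 736) = √(-112 - 736) = √(-848) = 4*I*√53 ≈ 29.12*I)
H - (36 + 1/57)*7 = 4*I*√53 - (36 + 1/57)*7 = 4*I*√53 - 2053*7/57 = 4*I*√53 - 1*14371/57 = 4*I*√53 - 14371/57 = -14371/57 + 4*I*√53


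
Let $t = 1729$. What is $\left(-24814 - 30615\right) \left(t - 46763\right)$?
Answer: $2496189586$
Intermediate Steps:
$\left(-24814 - 30615\right) \left(t - 46763\right) = \left(-24814 - 30615\right) \left(1729 - 46763\right) = \left(-55429\right) \left(-45034\right) = 2496189586$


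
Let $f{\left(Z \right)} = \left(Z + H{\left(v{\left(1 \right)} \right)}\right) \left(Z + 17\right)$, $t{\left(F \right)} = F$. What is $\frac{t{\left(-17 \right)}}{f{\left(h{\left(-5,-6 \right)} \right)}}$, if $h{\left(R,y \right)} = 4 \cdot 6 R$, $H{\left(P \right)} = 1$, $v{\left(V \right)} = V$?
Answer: $- \frac{1}{721} \approx -0.001387$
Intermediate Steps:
$h{\left(R,y \right)} = 24 R$
$f{\left(Z \right)} = \left(1 + Z\right) \left(17 + Z\right)$ ($f{\left(Z \right)} = \left(Z + 1\right) \left(Z + 17\right) = \left(1 + Z\right) \left(17 + Z\right)$)
$\frac{t{\left(-17 \right)}}{f{\left(h{\left(-5,-6 \right)} \right)}} = - \frac{17}{17 + \left(24 \left(-5\right)\right)^{2} + 18 \cdot 24 \left(-5\right)} = - \frac{17}{17 + \left(-120\right)^{2} + 18 \left(-120\right)} = - \frac{17}{17 + 14400 - 2160} = - \frac{17}{12257} = \left(-17\right) \frac{1}{12257} = - \frac{1}{721}$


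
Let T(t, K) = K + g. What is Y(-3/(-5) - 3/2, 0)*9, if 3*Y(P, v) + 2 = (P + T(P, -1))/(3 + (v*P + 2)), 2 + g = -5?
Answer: -567/50 ≈ -11.340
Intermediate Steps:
g = -7 (g = -2 - 5 = -7)
T(t, K) = -7 + K (T(t, K) = K - 7 = -7 + K)
Y(P, v) = -⅔ + (-8 + P)/(3*(5 + P*v)) (Y(P, v) = -⅔ + ((P + (-7 - 1))/(3 + (v*P + 2)))/3 = -⅔ + ((P - 8)/(3 + (P*v + 2)))/3 = -⅔ + ((-8 + P)/(3 + (2 + P*v)))/3 = -⅔ + ((-8 + P)/(5 + P*v))/3 = -⅔ + (-8 + P)/(3*(5 + P*v)))
Y(-3/(-5) - 3/2, 0)*9 = ((-18 + (-3/(-5) - 3/2) - 2*(-3/(-5) - 3/2)*0)/(3*(5 + (-3/(-5) - 3/2)*0)))*9 = ((-18 + (-3*(-⅕) - 3*½) - 2*(-3*(-⅕) - 3*½)*0)/(3*(5 + (-3*(-⅕) - 3*½)*0)))*9 = ((-18 + (⅗ - 3/2) - 2*(⅗ - 3/2)*0)/(3*(5 + (⅗ - 3/2)*0)))*9 = ((-18 - 9/10 - 2*(-9/10)*0)/(3*(5 - 9/10*0)))*9 = ((-18 - 9/10 + 0)/(3*(5 + 0)))*9 = ((⅓)*(-189/10)/5)*9 = ((⅓)*(⅕)*(-189/10))*9 = -63/50*9 = -567/50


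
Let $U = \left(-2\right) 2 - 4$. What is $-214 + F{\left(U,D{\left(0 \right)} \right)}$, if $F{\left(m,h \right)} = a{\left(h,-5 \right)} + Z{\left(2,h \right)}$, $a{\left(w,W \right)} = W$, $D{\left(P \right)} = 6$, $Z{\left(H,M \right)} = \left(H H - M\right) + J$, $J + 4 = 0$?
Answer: $-225$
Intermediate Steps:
$J = -4$ ($J = -4 + 0 = -4$)
$Z{\left(H,M \right)} = -4 + H^{2} - M$ ($Z{\left(H,M \right)} = \left(H H - M\right) - 4 = \left(H^{2} - M\right) - 4 = -4 + H^{2} - M$)
$U = -8$ ($U = -4 - 4 = -8$)
$F{\left(m,h \right)} = -5 - h$ ($F{\left(m,h \right)} = -5 - \left(4 - 4 + h\right) = -5 - h$)
$-214 + F{\left(U,D{\left(0 \right)} \right)} = -214 - 11 = -225$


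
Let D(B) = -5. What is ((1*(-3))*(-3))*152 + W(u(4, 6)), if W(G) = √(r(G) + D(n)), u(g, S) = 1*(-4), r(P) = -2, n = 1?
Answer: 1368 + I*√7 ≈ 1368.0 + 2.6458*I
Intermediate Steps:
u(g, S) = -4
W(G) = I*√7 (W(G) = √(-2 - 5) = √(-7) = I*√7)
((1*(-3))*(-3))*152 + W(u(4, 6)) = ((1*(-3))*(-3))*152 + I*√7 = -3*(-3)*152 + I*√7 = 9*152 + I*√7 = 1368 + I*√7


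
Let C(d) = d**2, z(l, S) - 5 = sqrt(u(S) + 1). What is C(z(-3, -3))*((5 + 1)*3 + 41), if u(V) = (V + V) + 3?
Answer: 1357 + 590*I*sqrt(2) ≈ 1357.0 + 834.39*I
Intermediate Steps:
u(V) = 3 + 2*V (u(V) = 2*V + 3 = 3 + 2*V)
z(l, S) = 5 + sqrt(4 + 2*S) (z(l, S) = 5 + sqrt((3 + 2*S) + 1) = 5 + sqrt(4 + 2*S))
C(z(-3, -3))*((5 + 1)*3 + 41) = (5 + sqrt(4 + 2*(-3)))**2*((5 + 1)*3 + 41) = (5 + sqrt(4 - 6))**2*(6*3 + 41) = (5 + sqrt(-2))**2*(18 + 41) = (5 + I*sqrt(2))**2*59 = 59*(5 + I*sqrt(2))**2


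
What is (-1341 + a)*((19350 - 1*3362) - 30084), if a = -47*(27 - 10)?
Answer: 30165440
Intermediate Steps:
a = -799 (a = -47*17 = -799)
(-1341 + a)*((19350 - 1*3362) - 30084) = (-1341 - 799)*((19350 - 1*3362) - 30084) = -2140*((19350 - 3362) - 30084) = -2140*(15988 - 30084) = -2140*(-14096) = 30165440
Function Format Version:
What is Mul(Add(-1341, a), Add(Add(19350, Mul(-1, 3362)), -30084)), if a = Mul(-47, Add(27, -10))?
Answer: 30165440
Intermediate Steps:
a = -799 (a = Mul(-47, 17) = -799)
Mul(Add(-1341, a), Add(Add(19350, Mul(-1, 3362)), -30084)) = Mul(Add(-1341, -799), Add(Add(19350, Mul(-1, 3362)), -30084)) = Mul(-2140, Add(Add(19350, -3362), -30084)) = Mul(-2140, Add(15988, -30084)) = Mul(-2140, -14096) = 30165440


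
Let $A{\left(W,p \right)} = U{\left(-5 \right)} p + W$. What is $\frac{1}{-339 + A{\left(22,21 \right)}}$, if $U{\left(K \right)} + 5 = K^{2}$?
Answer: $\frac{1}{103} \approx 0.0097087$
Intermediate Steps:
$U{\left(K \right)} = -5 + K^{2}$
$A{\left(W,p \right)} = W + 20 p$ ($A{\left(W,p \right)} = \left(-5 + \left(-5\right)^{2}\right) p + W = \left(-5 + 25\right) p + W = 20 p + W = W + 20 p$)
$\frac{1}{-339 + A{\left(22,21 \right)}} = \frac{1}{-339 + \left(22 + 20 \cdot 21\right)} = \frac{1}{-339 + \left(22 + 420\right)} = \frac{1}{-339 + 442} = \frac{1}{103}$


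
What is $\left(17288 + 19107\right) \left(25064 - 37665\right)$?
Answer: $-458613395$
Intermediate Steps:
$\left(17288 + 19107\right) \left(25064 - 37665\right) = 36395 \left(-12601\right) = -458613395$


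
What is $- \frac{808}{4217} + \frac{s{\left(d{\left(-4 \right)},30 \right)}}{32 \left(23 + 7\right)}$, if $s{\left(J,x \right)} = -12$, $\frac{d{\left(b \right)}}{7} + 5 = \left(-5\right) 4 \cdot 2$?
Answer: $- \frac{68857}{337360} \approx -0.20411$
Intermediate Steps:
$d{\left(b \right)} = -315$ ($d{\left(b \right)} = -35 + 7 \left(-5\right) 4 \cdot 2 = -35 + 7 \left(\left(-20\right) 2\right) = -35 + 7 \left(-40\right) = -35 - 280 = -315$)
$- \frac{808}{4217} + \frac{s{\left(d{\left(-4 \right)},30 \right)}}{32 \left(23 + 7\right)} = - \frac{808}{4217} - \frac{12}{32 \left(23 + 7\right)} = \left(-808\right) \frac{1}{4217} - \frac{12}{32 \cdot 30} = - \frac{808}{4217} - \frac{12}{960} = - \frac{808}{4217} - \frac{1}{80} = - \frac{68857}{337360}$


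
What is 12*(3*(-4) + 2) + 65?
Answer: -55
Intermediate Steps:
12*(3*(-4) + 2) + 65 = 12*(-12 + 2) + 65 = 12*(-10) + 65 = -120 + 65 = -55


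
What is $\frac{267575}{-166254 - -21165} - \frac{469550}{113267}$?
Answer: $- \frac{2008856275}{335383587} \approx -5.9897$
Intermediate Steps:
$\frac{267575}{-166254 - -21165} - \frac{469550}{113267} = \frac{267575}{-166254 + 21165} - \frac{469550}{113267} = \frac{267575}{-145089} - \frac{469550}{113267} = 267575 \left(- \frac{1}{145089}\right) - \frac{469550}{113267} = - \frac{38225}{20727} - \frac{469550}{113267} = - \frac{2008856275}{335383587}$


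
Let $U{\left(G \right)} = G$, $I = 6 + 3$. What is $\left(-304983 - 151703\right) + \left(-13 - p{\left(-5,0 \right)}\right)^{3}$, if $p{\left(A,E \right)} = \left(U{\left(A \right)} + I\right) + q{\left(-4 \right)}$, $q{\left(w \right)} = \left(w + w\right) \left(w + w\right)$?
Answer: $-988127$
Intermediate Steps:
$q{\left(w \right)} = 4 w^{2}$ ($q{\left(w \right)} = 2 w 2 w = 4 w^{2}$)
$I = 9$
$p{\left(A,E \right)} = 73 + A$ ($p{\left(A,E \right)} = \left(A + 9\right) + 4 \left(-4\right)^{2} = \left(9 + A\right) + 4 \cdot 16 = \left(9 + A\right) + 64 = 73 + A$)
$\left(-304983 - 151703\right) + \left(-13 - p{\left(-5,0 \right)}\right)^{3} = \left(-304983 - 151703\right) + \left(-13 - \left(73 - 5\right)\right)^{3} = -456686 + \left(-13 - 68\right)^{3} = -456686 + \left(-81\right)^{3} = -456686 - 531441 = -988127$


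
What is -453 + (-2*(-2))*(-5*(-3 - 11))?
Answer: -173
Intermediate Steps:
-453 + (-2*(-2))*(-5*(-3 - 11)) = -453 + 4*(-5*(-14)) = -453 + 4*70 = -453 + 280 = -173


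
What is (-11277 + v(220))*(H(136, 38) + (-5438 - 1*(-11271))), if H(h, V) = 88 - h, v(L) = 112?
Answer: -64589525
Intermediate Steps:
(-11277 + v(220))*(H(136, 38) + (-5438 - 1*(-11271))) = (-11277 + 112)*((88 - 1*136) + (-5438 - 1*(-11271))) = -11165*((88 - 136) + (-5438 + 11271)) = -11165*(-48 + 5833) = -11165*5785 = -64589525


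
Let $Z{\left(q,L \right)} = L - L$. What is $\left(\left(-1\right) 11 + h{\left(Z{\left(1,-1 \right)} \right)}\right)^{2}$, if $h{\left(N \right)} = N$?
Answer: $121$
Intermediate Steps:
$Z{\left(q,L \right)} = 0$
$\left(\left(-1\right) 11 + h{\left(Z{\left(1,-1 \right)} \right)}\right)^{2} = \left(\left(-1\right) 11 + 0\right)^{2} = \left(-11 + 0\right)^{2} = \left(-11\right)^{2} = 121$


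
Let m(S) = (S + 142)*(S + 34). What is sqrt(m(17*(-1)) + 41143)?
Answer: 2*sqrt(10817) ≈ 208.01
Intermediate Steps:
m(S) = (34 + S)*(142 + S) (m(S) = (142 + S)*(34 + S) = (34 + S)*(142 + S))
sqrt(m(17*(-1)) + 41143) = sqrt((4828 + (17*(-1))**2 + 176*(17*(-1))) + 41143) = sqrt((4828 + (-17)**2 + 176*(-17)) + 41143) = sqrt((4828 + 289 - 2992) + 41143) = sqrt(2125 + 41143) = sqrt(43268) = 2*sqrt(10817)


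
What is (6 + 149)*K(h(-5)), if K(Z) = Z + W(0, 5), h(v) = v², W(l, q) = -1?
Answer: 3720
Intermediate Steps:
K(Z) = -1 + Z (K(Z) = Z - 1 = -1 + Z)
(6 + 149)*K(h(-5)) = (6 + 149)*(-1 + (-5)²) = 155*(-1 + 25) = 155*24 = 3720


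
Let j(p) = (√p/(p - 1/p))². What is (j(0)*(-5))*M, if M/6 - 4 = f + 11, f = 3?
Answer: 0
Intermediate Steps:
M = 108 (M = 24 + 6*(3 + 11) = 24 + 6*14 = 24 + 84 = 108)
j(p) = p/(p - 1/p)² (j(p) = (√p/(p - 1/p))² = p/(p - 1/p)²)
(j(0)*(-5))*M = ((0³/(-1 + 0²)²)*(-5))*108 = ((0/(-1 + 0)²)*(-5))*108 = ((0/(-1)²)*(-5))*108 = ((0*1)*(-5))*108 = (0*(-5))*108 = 0*108 = 0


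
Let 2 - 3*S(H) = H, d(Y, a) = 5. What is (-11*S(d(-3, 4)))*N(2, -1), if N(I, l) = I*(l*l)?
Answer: 22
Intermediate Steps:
N(I, l) = I*l²
S(H) = ⅔ - H/3
(-11*S(d(-3, 4)))*N(2, -1) = (-11*(⅔ - ⅓*5))*(2*(-1)²) = (-11*(⅔ - 5/3))*(2*1) = -11*(-1)*2 = 11*2 = 22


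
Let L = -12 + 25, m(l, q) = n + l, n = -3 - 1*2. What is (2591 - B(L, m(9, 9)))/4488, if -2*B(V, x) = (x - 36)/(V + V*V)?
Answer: 4623/8008 ≈ 0.57730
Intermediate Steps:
n = -5 (n = -3 - 2 = -5)
m(l, q) = -5 + l
L = 13
B(V, x) = -(-36 + x)/(2*(V + V²)) (B(V, x) = -(x - 36)/(2*(V + V*V)) = -(-36 + x)/(2*(V + V²)))
(2591 - B(L, m(9, 9)))/4488 = (2591 - (36 - (-5 + 9))/(2*13*(1 + 13)))/4488 = (2591 - (36 - 1*4)/(2*13*14))*(1/4488) = (2591 - (36 - 4)/(2*13*14))*(1/4488) = (2591 - 32/(2*13*14))*(1/4488) = (2591 - 1*8/91)*(1/4488) = (2591 - 8/91)*(1/4488) = (235773/91)*(1/4488) = 4623/8008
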